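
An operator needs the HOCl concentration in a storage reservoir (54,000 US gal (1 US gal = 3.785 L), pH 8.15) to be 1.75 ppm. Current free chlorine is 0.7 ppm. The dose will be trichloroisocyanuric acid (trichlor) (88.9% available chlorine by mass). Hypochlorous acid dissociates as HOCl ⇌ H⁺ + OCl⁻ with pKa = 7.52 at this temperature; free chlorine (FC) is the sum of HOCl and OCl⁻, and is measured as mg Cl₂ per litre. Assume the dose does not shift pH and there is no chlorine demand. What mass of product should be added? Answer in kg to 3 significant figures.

Volume: 54,000 US gal × 3.785 L/gal = 204,390 L.
[OCl⁻]/[HOCl] = 10^(pH − pKa) = 10^(8.15 − 7.52) = 4.266; fraction as HOCl = 1/(1 + 4.266) = 0.1899.
Free chlorine required for 1.75 ppm HOCl: 1.75 / 0.1899 = 9.215 ppm.
FC to add: 9.215 − 0.7 = 8.515 mg/L as Cl₂.
Cl₂ equivalent: 8.515 mg/L × 204,390 L = 1740 g.
Product at 88.9% available Cl: 1740 / 0.889 = 1958 g.

1.96 kg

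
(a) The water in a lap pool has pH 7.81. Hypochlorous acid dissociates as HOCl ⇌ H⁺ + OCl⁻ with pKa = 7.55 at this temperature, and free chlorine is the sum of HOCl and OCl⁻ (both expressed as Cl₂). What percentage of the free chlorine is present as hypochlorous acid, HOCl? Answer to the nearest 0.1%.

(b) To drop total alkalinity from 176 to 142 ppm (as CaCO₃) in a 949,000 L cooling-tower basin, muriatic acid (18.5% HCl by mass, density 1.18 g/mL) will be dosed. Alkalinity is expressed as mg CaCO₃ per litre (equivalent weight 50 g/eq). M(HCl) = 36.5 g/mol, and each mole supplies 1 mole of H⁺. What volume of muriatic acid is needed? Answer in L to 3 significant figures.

(a) [OCl⁻]/[HOCl] = 10^(pH − pKa) = 10^(7.81 − 7.55) = 10^0.26 = 1.82.
(a) Fraction as HOCl = 1 / (1 + 1.82) = 0.3546.

(b) Alkalinity to neutralize: (176 − 142) = 34 mg/L as CaCO₃ × 949,000 L = 32,270 g as CaCO₃.
(b) Equivalents of H⁺ required: 32,270 ÷ 50 g/eq = 645.3 eq = 645.3 mol HCl.
(b) Mass of HCl: 645.3 × 36.5 = 23,550 g.
(b) Mass of 18.5% solution: 23,550 / 0.185 = 127,300 g.
(b) Volume: 127,300 g ÷ 1.18 g/mL = 107,900 mL.

(a) 35.5%; (b) 108 L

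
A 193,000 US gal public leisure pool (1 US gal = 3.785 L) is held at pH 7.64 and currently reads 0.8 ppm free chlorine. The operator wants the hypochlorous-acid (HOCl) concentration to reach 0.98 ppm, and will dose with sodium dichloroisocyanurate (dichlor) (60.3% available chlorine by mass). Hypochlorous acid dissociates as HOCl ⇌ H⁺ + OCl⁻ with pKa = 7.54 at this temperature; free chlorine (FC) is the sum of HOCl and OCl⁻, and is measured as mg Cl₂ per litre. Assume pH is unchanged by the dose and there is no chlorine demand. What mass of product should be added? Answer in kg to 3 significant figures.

1.71 kg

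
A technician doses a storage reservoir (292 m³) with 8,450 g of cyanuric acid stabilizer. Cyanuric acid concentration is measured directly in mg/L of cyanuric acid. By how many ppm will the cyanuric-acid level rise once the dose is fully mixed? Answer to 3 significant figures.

28.9 ppm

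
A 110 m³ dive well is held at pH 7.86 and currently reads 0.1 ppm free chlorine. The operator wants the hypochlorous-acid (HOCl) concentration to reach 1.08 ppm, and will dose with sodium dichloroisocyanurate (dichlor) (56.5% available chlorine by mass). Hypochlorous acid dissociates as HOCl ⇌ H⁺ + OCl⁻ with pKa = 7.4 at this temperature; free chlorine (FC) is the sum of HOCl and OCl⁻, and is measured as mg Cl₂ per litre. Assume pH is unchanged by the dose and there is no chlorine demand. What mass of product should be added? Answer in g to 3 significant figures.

797 g

Volume: 110 m³ = 110,000 L.
[OCl⁻]/[HOCl] = 10^(pH − pKa) = 10^(7.86 − 7.4) = 2.884; fraction as HOCl = 1/(1 + 2.884) = 0.2575.
Free chlorine required for 1.08 ppm HOCl: 1.08 / 0.2575 = 4.195 ppm.
FC to add: 4.195 − 0.1 = 4.095 mg/L as Cl₂.
Cl₂ equivalent: 4.095 mg/L × 110,000 L = 450.4 g.
Product at 56.5% available Cl: 450.4 / 0.565 = 797.2 g.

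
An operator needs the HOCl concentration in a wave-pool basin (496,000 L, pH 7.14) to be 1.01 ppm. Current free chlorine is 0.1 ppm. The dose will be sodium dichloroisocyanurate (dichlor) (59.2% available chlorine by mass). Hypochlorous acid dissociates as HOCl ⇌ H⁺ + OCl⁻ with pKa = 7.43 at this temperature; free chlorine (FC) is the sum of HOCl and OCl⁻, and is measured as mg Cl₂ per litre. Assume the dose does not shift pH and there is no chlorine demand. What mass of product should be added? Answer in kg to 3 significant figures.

[OCl⁻]/[HOCl] = 10^(pH − pKa) = 10^(7.14 − 7.43) = 0.5129; fraction as HOCl = 1/(1 + 0.5129) = 0.661.
Free chlorine required for 1.01 ppm HOCl: 1.01 / 0.661 = 1.528 ppm.
FC to add: 1.528 − 0.1 = 1.428 mg/L as Cl₂.
Cl₂ equivalent: 1.428 mg/L × 496,000 L = 708.3 g.
Product at 59.2% available Cl: 708.3 / 0.592 = 1196 g.

1.20 kg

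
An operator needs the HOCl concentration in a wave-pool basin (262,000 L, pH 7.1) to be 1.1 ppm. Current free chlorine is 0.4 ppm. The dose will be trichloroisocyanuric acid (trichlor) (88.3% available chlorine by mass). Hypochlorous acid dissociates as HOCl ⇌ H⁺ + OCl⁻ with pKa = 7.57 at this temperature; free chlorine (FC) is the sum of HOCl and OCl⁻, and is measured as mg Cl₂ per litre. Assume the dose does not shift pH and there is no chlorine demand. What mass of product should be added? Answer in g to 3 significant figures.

318 g

[OCl⁻]/[HOCl] = 10^(pH − pKa) = 10^(7.1 − 7.57) = 0.3388; fraction as HOCl = 1/(1 + 0.3388) = 0.7469.
Free chlorine required for 1.1 ppm HOCl: 1.1 / 0.7469 = 1.473 ppm.
FC to add: 1.473 − 0.4 = 1.073 mg/L as Cl₂.
Cl₂ equivalent: 1.073 mg/L × 262,000 L = 281.1 g.
Product at 88.3% available Cl: 281.1 / 0.883 = 318.3 g.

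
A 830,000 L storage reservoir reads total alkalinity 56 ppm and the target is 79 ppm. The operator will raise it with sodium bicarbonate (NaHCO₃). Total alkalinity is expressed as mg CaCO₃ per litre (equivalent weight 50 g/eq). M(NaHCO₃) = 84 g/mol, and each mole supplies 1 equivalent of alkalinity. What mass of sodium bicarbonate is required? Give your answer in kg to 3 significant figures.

32.1 kg

Alkalinity to add: (79 − 56) = 23 mg/L as CaCO₃ × 830,000 L = 19,090 g as CaCO₃.
Equivalents: 19,090 g ÷ 50 g/eq = 381.8 eq.
NaHCO₃ supplies 1 eq per mole → 381.8 mol.
Mass: 381.8 mol × 84 g/mol = 32,070 g.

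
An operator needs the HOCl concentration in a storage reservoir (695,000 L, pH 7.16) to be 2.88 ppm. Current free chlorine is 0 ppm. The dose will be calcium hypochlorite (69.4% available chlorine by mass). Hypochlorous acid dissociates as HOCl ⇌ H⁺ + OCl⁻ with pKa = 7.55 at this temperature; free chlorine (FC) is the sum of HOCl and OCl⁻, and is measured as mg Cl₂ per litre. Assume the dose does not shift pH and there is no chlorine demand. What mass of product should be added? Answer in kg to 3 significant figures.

4.06 kg

[OCl⁻]/[HOCl] = 10^(pH − pKa) = 10^(7.16 − 7.55) = 0.4074; fraction as HOCl = 1/(1 + 0.4074) = 0.7105.
Free chlorine required for 2.88 ppm HOCl: 2.88 / 0.7105 = 4.053 ppm.
FC to add: 4.053 − 0 = 4.053 mg/L as Cl₂.
Cl₂ equivalent: 4.053 mg/L × 695,000 L = 2817 g.
Product at 69.4% available Cl: 2817 / 0.694 = 4059 g.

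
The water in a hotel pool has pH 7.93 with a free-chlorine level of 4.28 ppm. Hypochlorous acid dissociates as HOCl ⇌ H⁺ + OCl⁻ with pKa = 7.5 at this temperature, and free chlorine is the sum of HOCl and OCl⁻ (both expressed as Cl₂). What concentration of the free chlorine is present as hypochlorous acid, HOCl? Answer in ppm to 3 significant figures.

1.16 ppm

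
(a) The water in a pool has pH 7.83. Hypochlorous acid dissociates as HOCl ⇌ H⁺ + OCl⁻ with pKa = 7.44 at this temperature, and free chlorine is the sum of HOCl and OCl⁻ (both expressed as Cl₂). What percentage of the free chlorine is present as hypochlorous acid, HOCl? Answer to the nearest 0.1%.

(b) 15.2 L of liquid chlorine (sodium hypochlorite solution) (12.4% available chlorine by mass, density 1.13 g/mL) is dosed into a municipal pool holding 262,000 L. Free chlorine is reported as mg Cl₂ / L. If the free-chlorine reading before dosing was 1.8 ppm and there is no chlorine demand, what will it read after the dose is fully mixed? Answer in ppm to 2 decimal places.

(a) 28.9%; (b) 9.93 ppm

(a) [OCl⁻]/[HOCl] = 10^(pH − pKa) = 10^(7.83 − 7.44) = 10^0.39 = 2.455.
(a) Fraction as HOCl = 1 / (1 + 2.455) = 0.2895.

(b) Mass of solution: 15.2 L × 1000 mL/L × 1.13 g/mL = 17,180 g.
(b) Available chlorine delivered: 17,180 g × 0.124 = 2130 g as Cl₂.
(b) Concentration rise: 2130 g / 262,000 L = 8.129 mg/L = 8.13 ppm.
(b) Final FC: 1.8 + 8.13 = 9.93 ppm.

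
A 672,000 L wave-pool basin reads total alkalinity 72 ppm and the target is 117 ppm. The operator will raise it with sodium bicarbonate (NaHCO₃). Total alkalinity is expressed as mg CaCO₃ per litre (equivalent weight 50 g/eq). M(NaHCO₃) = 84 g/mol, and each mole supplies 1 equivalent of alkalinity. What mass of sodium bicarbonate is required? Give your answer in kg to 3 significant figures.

Alkalinity to add: (117 − 72) = 45 mg/L as CaCO₃ × 672,000 L = 30,240 g as CaCO₃.
Equivalents: 30,240 g ÷ 50 g/eq = 604.8 eq.
NaHCO₃ supplies 1 eq per mole → 604.8 mol.
Mass: 604.8 mol × 84 g/mol = 50,800 g.

50.8 kg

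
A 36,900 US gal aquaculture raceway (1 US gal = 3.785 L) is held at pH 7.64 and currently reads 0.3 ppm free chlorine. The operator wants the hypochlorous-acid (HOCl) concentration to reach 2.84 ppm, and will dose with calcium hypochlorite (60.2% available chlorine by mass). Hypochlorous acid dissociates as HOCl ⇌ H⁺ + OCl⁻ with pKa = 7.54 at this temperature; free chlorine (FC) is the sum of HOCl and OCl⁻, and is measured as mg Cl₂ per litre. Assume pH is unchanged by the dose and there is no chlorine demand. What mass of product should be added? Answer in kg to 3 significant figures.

1.42 kg

Volume: 36,900 US gal × 3.785 L/gal = 139,666 L.
[OCl⁻]/[HOCl] = 10^(pH − pKa) = 10^(7.64 − 7.54) = 1.259; fraction as HOCl = 1/(1 + 1.259) = 0.4427.
Free chlorine required for 2.84 ppm HOCl: 2.84 / 0.4427 = 6.415 ppm.
FC to add: 6.415 − 0.3 = 6.115 mg/L as Cl₂.
Cl₂ equivalent: 6.115 mg/L × 139,666 L = 854.1 g.
Product at 60.2% available Cl: 854.1 / 0.602 = 1419 g.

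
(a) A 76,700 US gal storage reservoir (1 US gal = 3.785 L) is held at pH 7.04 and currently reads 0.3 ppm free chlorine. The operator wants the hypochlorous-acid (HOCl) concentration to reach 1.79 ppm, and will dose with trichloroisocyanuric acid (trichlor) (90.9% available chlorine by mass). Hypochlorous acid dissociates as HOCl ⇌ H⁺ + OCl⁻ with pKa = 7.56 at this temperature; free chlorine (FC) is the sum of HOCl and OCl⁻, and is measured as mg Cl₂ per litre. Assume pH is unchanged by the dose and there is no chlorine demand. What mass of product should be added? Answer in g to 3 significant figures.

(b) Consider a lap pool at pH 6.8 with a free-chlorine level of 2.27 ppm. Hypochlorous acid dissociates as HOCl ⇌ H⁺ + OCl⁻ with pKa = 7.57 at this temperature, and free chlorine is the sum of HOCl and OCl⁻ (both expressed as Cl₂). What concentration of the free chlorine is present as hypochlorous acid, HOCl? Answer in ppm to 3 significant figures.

(a) Volume: 76,700 US gal × 3.785 L/gal = 290,310 L.
(a) [OCl⁻]/[HOCl] = 10^(pH − pKa) = 10^(7.04 − 7.56) = 0.302; fraction as HOCl = 1/(1 + 0.302) = 0.7681.
(a) Free chlorine required for 1.79 ppm HOCl: 1.79 / 0.7681 = 2.331 ppm.
(a) FC to add: 2.331 − 0.3 = 2.031 mg/L as Cl₂.
(a) Cl₂ equivalent: 2.031 mg/L × 290,310 L = 589.5 g.
(a) Product at 90.9% available Cl: 589.5 / 0.909 = 648.5 g.

(b) [OCl⁻]/[HOCl] = 10^(pH − pKa) = 10^(6.8 − 7.57) = 10^-0.77 = 0.1698.
(b) Fraction as HOCl = 1 / (1 + 0.1698) = 0.8548.
(b) HOCl = 0.8548 × 2.27 ppm = 1.94 ppm.

(a) 649 g; (b) 1.94 ppm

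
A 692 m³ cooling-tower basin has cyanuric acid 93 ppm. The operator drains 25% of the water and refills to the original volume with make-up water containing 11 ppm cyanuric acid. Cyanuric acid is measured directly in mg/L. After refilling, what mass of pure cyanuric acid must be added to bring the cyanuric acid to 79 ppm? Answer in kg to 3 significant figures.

Volume: 692 m³ = 692,000 L.
After draining 25% and refilling: 93 × 0.75 + 11 × 0.25 = 72.5 ppm.
Deficit to target: 79 − 72.5 = 6.5 mg/L.
Mass: 6.5 mg/L × 692,000 L = 4498 g cyanuric acid.

4.50 kg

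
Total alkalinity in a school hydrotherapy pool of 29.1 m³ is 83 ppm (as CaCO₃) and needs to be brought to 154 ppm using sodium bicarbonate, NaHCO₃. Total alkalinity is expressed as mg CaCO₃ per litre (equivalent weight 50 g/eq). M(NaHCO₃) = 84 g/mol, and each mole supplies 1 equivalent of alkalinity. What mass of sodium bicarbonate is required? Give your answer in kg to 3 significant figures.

3.47 kg

Volume: 29.1 m³ = 29,100 L.
Alkalinity to add: (154 − 83) = 71 mg/L as CaCO₃ × 29,100 L = 2066 g as CaCO₃.
Equivalents: 2066 g ÷ 50 g/eq = 41.32 eq.
NaHCO₃ supplies 1 eq per mole → 41.32 mol.
Mass: 41.32 mol × 84 g/mol = 3471 g.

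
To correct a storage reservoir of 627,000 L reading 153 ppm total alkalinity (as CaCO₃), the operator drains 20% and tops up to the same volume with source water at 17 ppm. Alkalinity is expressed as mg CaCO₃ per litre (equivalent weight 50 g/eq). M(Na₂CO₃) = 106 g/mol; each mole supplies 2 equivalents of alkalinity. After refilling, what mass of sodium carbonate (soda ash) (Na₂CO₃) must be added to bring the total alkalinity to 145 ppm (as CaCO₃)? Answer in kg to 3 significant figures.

After draining 20% and refilling: 153 × 0.80 + 17 × 0.20 = 125.8 ppm.
Deficit to target: 145 − 125.8 = 19.2 mg/L.
As CaCO₃: 19.2 mg/L × 627,000 L = 12,040 g; ÷ 50 g/eq ÷ 2 = 120.4 mol Na₂CO₃.
Mass: 120.4 × 106 = 12,760 g.

12.8 kg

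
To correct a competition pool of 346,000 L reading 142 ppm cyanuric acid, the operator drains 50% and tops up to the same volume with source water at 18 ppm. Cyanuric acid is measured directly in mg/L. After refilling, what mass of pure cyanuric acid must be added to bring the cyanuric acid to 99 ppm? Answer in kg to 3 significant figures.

6.57 kg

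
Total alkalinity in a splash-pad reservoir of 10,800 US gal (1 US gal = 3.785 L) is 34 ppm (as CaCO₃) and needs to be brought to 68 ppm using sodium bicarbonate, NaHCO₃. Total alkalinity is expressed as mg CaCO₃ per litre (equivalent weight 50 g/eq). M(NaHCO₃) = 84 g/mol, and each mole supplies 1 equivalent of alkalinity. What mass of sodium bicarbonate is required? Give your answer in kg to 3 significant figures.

Volume: 10,800 US gal × 3.785 L/gal = 40,878 L.
Alkalinity to add: (68 − 34) = 34 mg/L as CaCO₃ × 40,878 L = 1390 g as CaCO₃.
Equivalents: 1390 g ÷ 50 g/eq = 27.8 eq.
NaHCO₃ supplies 1 eq per mole → 27.8 mol.
Mass: 27.8 mol × 84 g/mol = 2335 g.

2.33 kg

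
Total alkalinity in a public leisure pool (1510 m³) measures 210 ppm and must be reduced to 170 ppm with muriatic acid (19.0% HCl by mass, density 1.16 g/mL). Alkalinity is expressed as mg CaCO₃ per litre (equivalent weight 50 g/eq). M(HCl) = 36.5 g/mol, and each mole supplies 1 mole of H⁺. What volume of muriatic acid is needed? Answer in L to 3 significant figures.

Volume: 1510 m³ = 1,510,000 L.
Alkalinity to neutralize: (210 − 170) = 40 mg/L as CaCO₃ × 1,510,000 L = 60,400 g as CaCO₃.
Equivalents of H⁺ required: 60,400 ÷ 50 g/eq = 1208 eq = 1208 mol HCl.
Mass of HCl: 1208 × 36.5 = 44,090 g.
Mass of 19.0% solution: 44,090 / 0.19 = 232,100 g.
Volume: 232,100 g ÷ 1.16 g/mL = 200,100 mL.

200 L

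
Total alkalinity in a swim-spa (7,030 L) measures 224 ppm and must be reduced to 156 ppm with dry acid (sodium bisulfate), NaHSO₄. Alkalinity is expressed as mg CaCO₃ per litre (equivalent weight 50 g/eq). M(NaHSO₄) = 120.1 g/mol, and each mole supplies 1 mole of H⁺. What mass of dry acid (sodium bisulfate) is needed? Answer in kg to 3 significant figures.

Alkalinity to neutralize: (224 − 156) = 68 mg/L as CaCO₃ × 7,030 L = 478 g as CaCO₃.
Equivalents of H⁺ required: 478 ÷ 50 g/eq = 9.561 eq = 9.561 mol NaHSO₄.
Mass of NaHSO₄: 9.561 × 120.1 = 1148 g.

1.15 kg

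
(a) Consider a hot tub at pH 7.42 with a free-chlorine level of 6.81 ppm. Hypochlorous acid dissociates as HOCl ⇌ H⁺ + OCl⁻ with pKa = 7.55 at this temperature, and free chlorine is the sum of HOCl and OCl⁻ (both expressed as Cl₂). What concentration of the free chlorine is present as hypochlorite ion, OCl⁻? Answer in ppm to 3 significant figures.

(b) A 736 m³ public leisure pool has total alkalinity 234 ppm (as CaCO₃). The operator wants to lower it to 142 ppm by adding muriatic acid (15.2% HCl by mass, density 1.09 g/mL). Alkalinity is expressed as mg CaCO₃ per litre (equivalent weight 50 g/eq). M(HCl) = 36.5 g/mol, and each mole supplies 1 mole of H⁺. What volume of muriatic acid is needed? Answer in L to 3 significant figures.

(a) 2.90 ppm; (b) 298 L

(a) [OCl⁻]/[HOCl] = 10^(pH − pKa) = 10^(7.42 − 7.55) = 10^-0.13 = 0.7413.
(a) Fraction as HOCl = 1 / (1 + 0.7413) = 0.5743.
(a) OCl⁻ = (1 − 0.5743) × 6.81 ppm = 2.899 ppm.

(b) Volume: 736 m³ = 736,000 L.
(b) Alkalinity to neutralize: (234 − 142) = 92 mg/L as CaCO₃ × 736,000 L = 67,710 g as CaCO₃.
(b) Equivalents of H⁺ required: 67,710 ÷ 50 g/eq = 1354 eq = 1354 mol HCl.
(b) Mass of HCl: 1354 × 36.5 = 49,430 g.
(b) Mass of 15.2% solution: 49,430 / 0.152 = 325,200 g.
(b) Volume: 325,200 g ÷ 1.09 g/mL = 298,300 mL.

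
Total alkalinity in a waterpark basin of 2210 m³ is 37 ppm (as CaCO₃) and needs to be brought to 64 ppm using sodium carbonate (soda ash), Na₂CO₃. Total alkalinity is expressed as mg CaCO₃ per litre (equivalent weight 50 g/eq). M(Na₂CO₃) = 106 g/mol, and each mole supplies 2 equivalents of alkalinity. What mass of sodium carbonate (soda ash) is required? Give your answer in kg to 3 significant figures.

Volume: 2210 m³ = 2,210,000 L.
Alkalinity to add: (64 − 37) = 27 mg/L as CaCO₃ × 2,210,000 L = 59,670 g as CaCO₃.
Equivalents: 59,670 g ÷ 50 g/eq = 1193 eq.
Each mole of Na₂CO₃ supplies 2 eq, so 1193 / 2 = 596.7 mol.
Mass: 596.7 mol × 106 g/mol = 63,250 g.

63.3 kg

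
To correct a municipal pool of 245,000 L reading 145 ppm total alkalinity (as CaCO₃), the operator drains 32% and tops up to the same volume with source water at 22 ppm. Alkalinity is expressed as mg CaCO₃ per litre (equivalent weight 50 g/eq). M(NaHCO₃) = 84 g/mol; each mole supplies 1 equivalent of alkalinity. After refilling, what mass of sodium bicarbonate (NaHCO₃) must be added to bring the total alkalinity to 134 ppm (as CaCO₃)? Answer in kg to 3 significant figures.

After draining 32% and refilling: 145 × 0.68 + 22 × 0.32 = 105.64 ppm.
Deficit to target: 134 − 105.64 = 28.36 mg/L.
As CaCO₃: 28.36 mg/L × 245,000 L = 6948 g; ÷ 50 g/eq ÷ 1 = 139 mol NaHCO₃.
Mass: 139 × 84 = 11,670 g.

11.7 kg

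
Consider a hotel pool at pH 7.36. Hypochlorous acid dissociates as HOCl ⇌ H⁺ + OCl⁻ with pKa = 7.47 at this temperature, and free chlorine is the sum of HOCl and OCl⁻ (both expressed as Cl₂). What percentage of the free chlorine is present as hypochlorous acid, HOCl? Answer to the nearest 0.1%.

56.3%

[OCl⁻]/[HOCl] = 10^(pH − pKa) = 10^(7.36 − 7.47) = 10^-0.11 = 0.7762.
Fraction as HOCl = 1 / (1 + 0.7762) = 0.563.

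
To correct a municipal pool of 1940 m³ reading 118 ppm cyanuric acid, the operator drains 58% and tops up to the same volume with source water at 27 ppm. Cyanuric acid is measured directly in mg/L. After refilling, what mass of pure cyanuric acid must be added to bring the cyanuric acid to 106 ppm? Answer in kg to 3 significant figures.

Volume: 1940 m³ = 1,940,000 L.
After draining 58% and refilling: 118 × 0.42 + 27 × 0.58 = 65.22 ppm.
Deficit to target: 106 − 65.22 = 40.78 mg/L.
Mass: 40.78 mg/L × 1,940,000 L = 79,110 g cyanuric acid.

79.1 kg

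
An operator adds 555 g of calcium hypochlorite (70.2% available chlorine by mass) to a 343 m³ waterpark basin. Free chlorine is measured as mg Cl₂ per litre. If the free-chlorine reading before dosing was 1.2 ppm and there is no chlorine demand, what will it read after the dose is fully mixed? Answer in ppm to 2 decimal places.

2.34 ppm

Volume: 343 m³ = 343,000 L.
Available chlorine delivered: 555 g × 0.702 = 389.6 g as Cl₂.
Concentration rise: 389.6 g / 343,000 L = 1.136 mg/L = 1.14 ppm.
Final FC: 1.2 + 1.14 = 2.34 ppm.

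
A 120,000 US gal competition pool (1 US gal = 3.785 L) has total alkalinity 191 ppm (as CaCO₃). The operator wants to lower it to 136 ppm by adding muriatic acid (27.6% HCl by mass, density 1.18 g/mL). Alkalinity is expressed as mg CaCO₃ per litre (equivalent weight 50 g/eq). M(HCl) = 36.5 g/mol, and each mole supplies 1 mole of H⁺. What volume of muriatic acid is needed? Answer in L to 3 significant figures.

Volume: 120,000 US gal × 3.785 L/gal = 454,200 L.
Alkalinity to neutralize: (191 − 136) = 55 mg/L as CaCO₃ × 454,200 L = 24,980 g as CaCO₃.
Equivalents of H⁺ required: 24,980 ÷ 50 g/eq = 499.6 eq = 499.6 mol HCl.
Mass of HCl: 499.6 × 36.5 = 18,240 g.
Mass of 27.6% solution: 18,240 / 0.276 = 66,070 g.
Volume: 66,070 g ÷ 1.18 g/mL = 55,990 mL.

56.0 L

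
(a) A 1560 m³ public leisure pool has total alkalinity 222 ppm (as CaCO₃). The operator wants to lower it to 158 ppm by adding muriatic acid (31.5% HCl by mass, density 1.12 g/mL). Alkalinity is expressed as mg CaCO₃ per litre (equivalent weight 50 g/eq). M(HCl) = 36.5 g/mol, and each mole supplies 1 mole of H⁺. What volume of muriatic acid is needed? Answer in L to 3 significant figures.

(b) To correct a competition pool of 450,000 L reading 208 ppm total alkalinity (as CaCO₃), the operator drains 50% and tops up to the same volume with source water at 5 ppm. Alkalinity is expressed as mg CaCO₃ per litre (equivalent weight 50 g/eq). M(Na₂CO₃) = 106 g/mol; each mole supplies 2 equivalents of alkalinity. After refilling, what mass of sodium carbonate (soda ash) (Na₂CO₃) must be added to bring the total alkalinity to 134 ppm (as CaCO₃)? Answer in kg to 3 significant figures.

(a) 207 L; (b) 13.1 kg

(a) Volume: 1560 m³ = 1,560,000 L.
(a) Alkalinity to neutralize: (222 − 158) = 64 mg/L as CaCO₃ × 1,560,000 L = 99,840 g as CaCO₃.
(a) Equivalents of H⁺ required: 99,840 ÷ 50 g/eq = 1997 eq = 1997 mol HCl.
(a) Mass of HCl: 1997 × 36.5 = 72,880 g.
(a) Mass of 31.5% solution: 72,880 / 0.315 = 231,400 g.
(a) Volume: 231,400 g ÷ 1.12 g/mL = 206,600 mL.

(b) After draining 50% and refilling: 208 × 0.50 + 5 × 0.50 = 106.5 ppm.
(b) Deficit to target: 134 − 106.5 = 27.5 mg/L.
(b) As CaCO₃: 27.5 mg/L × 450,000 L = 12,380 g; ÷ 50 g/eq ÷ 2 = 123.8 mol Na₂CO₃.
(b) Mass: 123.8 × 106 = 13,120 g.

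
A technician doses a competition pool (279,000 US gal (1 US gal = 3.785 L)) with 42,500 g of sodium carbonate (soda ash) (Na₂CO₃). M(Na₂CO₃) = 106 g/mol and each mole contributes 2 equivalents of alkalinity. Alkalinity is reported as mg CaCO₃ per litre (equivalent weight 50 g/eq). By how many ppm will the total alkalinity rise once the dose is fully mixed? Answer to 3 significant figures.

38.0 ppm

Volume: 279,000 US gal × 3.785 L/gal = 1,056,015 L.
Moles of Na₂CO₃: 42,500 g ÷ 106 g/mol = 400.9 mol → 801.9 eq of alkalinity.
As CaCO₃: 801.9 eq × 50 g/eq = 40,090 g.
Rise: 40,090 g / 1,056,015 L × 1000 = 37.97 mg/L.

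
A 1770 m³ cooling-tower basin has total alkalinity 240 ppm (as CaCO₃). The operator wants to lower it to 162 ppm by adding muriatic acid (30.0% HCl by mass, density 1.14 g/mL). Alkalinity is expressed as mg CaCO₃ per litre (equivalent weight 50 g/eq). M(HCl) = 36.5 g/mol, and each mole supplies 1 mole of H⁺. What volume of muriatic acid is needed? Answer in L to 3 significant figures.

295 L

Volume: 1770 m³ = 1,770,000 L.
Alkalinity to neutralize: (240 − 162) = 78 mg/L as CaCO₃ × 1,770,000 L = 138,100 g as CaCO₃.
Equivalents of H⁺ required: 138,100 ÷ 50 g/eq = 2761 eq = 2761 mol HCl.
Mass of HCl: 2761 × 36.5 = 100,800 g.
Mass of 30.0% solution: 100,800 / 0.3 = 335,900 g.
Volume: 335,900 g ÷ 1.14 g/mL = 294,700 mL.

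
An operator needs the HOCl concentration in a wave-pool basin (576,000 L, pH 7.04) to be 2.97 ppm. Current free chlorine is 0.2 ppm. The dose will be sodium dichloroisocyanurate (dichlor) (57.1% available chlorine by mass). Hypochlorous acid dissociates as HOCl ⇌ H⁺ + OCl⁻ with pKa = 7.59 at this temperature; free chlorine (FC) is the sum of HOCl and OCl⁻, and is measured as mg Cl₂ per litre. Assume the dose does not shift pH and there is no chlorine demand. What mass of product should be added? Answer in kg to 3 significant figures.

3.64 kg

[OCl⁻]/[HOCl] = 10^(pH − pKa) = 10^(7.04 − 7.59) = 0.2818; fraction as HOCl = 1/(1 + 0.2818) = 0.7801.
Free chlorine required for 2.97 ppm HOCl: 2.97 / 0.7801 = 3.807 ppm.
FC to add: 3.807 − 0.2 = 3.607 mg/L as Cl₂.
Cl₂ equivalent: 3.607 mg/L × 576,000 L = 2078 g.
Product at 57.1% available Cl: 2078 / 0.571 = 3639 g.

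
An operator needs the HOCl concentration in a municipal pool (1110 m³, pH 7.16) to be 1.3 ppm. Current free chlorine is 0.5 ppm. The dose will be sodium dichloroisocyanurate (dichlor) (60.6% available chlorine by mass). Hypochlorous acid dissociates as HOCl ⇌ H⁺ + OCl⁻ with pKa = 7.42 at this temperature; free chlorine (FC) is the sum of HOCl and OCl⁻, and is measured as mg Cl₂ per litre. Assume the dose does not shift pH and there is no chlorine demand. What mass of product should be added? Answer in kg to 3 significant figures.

Volume: 1110 m³ = 1,110,000 L.
[OCl⁻]/[HOCl] = 10^(pH − pKa) = 10^(7.16 − 7.42) = 0.5495; fraction as HOCl = 1/(1 + 0.5495) = 0.6454.
Free chlorine required for 1.3 ppm HOCl: 1.3 / 0.6454 = 2.014 ppm.
FC to add: 2.014 − 0.5 = 1.514 mg/L as Cl₂.
Cl₂ equivalent: 1.514 mg/L × 1,110,000 L = 1681 g.
Product at 60.6% available Cl: 1681 / 0.606 = 2774 g.

2.77 kg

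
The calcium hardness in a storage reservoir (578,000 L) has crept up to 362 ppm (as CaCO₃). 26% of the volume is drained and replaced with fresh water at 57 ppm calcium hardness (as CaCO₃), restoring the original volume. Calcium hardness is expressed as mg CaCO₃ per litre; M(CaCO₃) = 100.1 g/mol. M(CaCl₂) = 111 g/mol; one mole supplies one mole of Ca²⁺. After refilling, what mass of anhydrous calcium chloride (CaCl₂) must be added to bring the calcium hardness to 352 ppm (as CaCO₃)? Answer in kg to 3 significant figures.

44.4 kg

After draining 26% and refilling: 362 × 0.74 + 57 × 0.26 = 282.7 ppm.
Deficit to target: 352 − 282.7 = 69.3 mg/L.
As CaCO₃: 69.3 mg/L × 578,000 L = 40,060 g; ÷ 100.1 = 400.2 mol Ca²⁺.
Mass: 400.2 × 111 = 44,420 g.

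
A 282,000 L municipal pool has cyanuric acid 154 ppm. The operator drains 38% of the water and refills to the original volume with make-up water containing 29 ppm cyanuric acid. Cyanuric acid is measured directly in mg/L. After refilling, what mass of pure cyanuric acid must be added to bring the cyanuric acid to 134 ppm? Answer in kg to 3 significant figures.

7.75 kg

After draining 38% and refilling: 154 × 0.62 + 29 × 0.38 = 106.5 ppm.
Deficit to target: 134 − 106.5 = 27.5 mg/L.
Mass: 27.5 mg/L × 282,000 L = 7755 g cyanuric acid.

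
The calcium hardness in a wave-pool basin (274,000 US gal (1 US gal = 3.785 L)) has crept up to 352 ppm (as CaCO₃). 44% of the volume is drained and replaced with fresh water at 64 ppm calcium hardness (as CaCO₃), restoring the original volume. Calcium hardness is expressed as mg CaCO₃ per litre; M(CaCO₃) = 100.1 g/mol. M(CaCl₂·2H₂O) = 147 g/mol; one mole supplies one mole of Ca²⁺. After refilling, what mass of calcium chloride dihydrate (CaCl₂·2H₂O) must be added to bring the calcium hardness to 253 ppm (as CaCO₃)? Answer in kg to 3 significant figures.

42.2 kg

Volume: 274,000 US gal × 3.785 L/gal = 1,037,090 L.
After draining 44% and refilling: 352 × 0.56 + 64 × 0.44 = 225.28 ppm.
Deficit to target: 253 − 225.28 = 27.72 mg/L.
As CaCO₃: 27.72 mg/L × 1,037,090 L = 28,750 g; ÷ 100.1 = 287.2 mol Ca²⁺.
Mass: 287.2 × 147 = 42,220 g.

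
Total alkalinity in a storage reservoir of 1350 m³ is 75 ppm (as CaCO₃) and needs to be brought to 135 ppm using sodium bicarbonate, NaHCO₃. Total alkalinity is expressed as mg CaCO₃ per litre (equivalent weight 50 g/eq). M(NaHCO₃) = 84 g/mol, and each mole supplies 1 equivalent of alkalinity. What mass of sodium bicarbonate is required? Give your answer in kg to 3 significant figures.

Volume: 1350 m³ = 1,350,000 L.
Alkalinity to add: (135 − 75) = 60 mg/L as CaCO₃ × 1,350,000 L = 81,000 g as CaCO₃.
Equivalents: 81,000 g ÷ 50 g/eq = 1620 eq.
NaHCO₃ supplies 1 eq per mole → 1620 mol.
Mass: 1620 mol × 84 g/mol = 136,100 g.

136 kg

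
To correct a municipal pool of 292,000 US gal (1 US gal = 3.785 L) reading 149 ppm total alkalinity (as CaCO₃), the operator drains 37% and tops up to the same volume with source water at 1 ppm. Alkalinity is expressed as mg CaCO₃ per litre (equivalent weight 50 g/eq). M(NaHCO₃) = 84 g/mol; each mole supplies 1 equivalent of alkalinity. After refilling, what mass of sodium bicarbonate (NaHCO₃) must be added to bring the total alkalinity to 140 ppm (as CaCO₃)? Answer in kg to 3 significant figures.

85.0 kg

Volume: 292,000 US gal × 3.785 L/gal = 1,105,220 L.
After draining 37% and refilling: 149 × 0.63 + 1 × 0.37 = 94.24 ppm.
Deficit to target: 140 − 94.24 = 45.76 mg/L.
As CaCO₃: 45.76 mg/L × 1,105,220 L = 50,570 g; ÷ 50 g/eq ÷ 1 = 1011 mol NaHCO₃.
Mass: 1011 × 84 = 84,970 g.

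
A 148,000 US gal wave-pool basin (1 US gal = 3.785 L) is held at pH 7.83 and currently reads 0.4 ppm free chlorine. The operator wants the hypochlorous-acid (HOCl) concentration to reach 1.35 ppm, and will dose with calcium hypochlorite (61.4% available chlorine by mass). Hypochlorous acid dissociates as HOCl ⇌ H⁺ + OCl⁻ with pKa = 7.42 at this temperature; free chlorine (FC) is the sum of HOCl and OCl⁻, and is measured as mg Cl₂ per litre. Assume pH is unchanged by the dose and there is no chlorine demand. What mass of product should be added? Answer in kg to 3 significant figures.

4.03 kg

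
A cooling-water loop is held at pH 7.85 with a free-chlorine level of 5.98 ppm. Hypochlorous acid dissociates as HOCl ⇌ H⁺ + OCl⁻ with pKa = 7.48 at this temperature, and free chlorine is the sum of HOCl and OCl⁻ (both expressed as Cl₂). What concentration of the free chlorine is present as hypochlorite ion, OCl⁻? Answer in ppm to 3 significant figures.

[OCl⁻]/[HOCl] = 10^(pH − pKa) = 10^(7.85 − 7.48) = 10^0.37 = 2.344.
Fraction as HOCl = 1 / (1 + 2.344) = 0.299.
OCl⁻ = (1 − 0.299) × 5.98 ppm = 4.192 ppm.

4.19 ppm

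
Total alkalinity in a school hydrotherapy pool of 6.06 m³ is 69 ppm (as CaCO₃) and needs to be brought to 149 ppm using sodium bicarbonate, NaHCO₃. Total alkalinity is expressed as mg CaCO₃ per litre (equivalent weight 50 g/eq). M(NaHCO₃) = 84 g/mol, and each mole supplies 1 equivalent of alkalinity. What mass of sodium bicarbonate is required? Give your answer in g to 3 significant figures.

Volume: 6.06 m³ = 6,060 L.
Alkalinity to add: (149 − 69) = 80 mg/L as CaCO₃ × 6,060 L = 484.8 g as CaCO₃.
Equivalents: 484.8 g ÷ 50 g/eq = 9.696 eq.
NaHCO₃ supplies 1 eq per mole → 9.696 mol.
Mass: 9.696 mol × 84 g/mol = 814.5 g.

814 g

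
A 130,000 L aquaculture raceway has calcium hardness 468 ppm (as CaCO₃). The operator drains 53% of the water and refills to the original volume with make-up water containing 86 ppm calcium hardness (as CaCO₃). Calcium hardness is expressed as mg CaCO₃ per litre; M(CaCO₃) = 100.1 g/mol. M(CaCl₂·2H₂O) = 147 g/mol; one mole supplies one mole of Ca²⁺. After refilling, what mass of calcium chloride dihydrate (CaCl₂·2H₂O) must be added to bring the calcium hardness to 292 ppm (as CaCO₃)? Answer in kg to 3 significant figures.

5.05 kg

After draining 53% and refilling: 468 × 0.47 + 86 × 0.53 = 265.54 ppm.
Deficit to target: 292 − 265.54 = 26.46 mg/L.
As CaCO₃: 26.46 mg/L × 130,000 L = 3440 g; ÷ 100.1 = 34.36 mol Ca²⁺.
Mass: 34.36 × 147 = 5051 g.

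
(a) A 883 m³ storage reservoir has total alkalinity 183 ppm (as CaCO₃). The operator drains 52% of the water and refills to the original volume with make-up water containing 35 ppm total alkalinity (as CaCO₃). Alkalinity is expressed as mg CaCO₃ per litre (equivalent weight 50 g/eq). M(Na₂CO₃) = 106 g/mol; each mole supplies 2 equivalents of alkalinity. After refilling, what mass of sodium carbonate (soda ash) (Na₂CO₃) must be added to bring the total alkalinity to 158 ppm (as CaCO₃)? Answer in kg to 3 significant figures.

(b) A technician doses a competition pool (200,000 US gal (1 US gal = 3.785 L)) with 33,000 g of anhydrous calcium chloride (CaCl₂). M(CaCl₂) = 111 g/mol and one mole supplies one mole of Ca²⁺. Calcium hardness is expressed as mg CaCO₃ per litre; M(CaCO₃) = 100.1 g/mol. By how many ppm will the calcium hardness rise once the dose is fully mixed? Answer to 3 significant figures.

(a) 48.6 kg; (b) 39.3 ppm

(a) Volume: 883 m³ = 883,000 L.
(a) After draining 52% and refilling: 183 × 0.48 + 35 × 0.52 = 106.04 ppm.
(a) Deficit to target: 158 − 106.04 = 51.96 mg/L.
(a) As CaCO₃: 51.96 mg/L × 883,000 L = 45,880 g; ÷ 50 g/eq ÷ 2 = 458.8 mol Na₂CO₃.
(a) Mass: 458.8 × 106 = 48,630 g.

(b) Volume: 200,000 US gal × 3.785 L/gal = 757,000 L.
(b) Moles of Ca²⁺: 33,000 g ÷ 111 g/mol = 297.3 mol.
(b) As CaCO₃: 297.3 mol × 100.1 g/mol = 29,760 g.
(b) Rise: 29,760 g / 757,000 L × 1000 = 39.31 mg/L.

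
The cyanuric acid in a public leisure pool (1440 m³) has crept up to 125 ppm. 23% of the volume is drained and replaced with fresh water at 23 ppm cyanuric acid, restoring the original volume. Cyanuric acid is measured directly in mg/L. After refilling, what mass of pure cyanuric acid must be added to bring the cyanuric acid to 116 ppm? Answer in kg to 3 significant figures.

20.8 kg

Volume: 1440 m³ = 1,440,000 L.
After draining 23% and refilling: 125 × 0.77 + 23 × 0.23 = 101.54 ppm.
Deficit to target: 116 − 101.54 = 14.46 mg/L.
Mass: 14.46 mg/L × 1,440,000 L = 20,820 g cyanuric acid.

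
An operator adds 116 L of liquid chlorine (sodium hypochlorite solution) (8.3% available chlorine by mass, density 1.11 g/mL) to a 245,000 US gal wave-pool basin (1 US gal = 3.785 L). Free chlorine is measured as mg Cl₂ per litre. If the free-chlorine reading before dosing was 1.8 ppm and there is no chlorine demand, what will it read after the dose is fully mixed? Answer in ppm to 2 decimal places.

Volume: 245,000 US gal × 3.785 L/gal = 927,325 L.
Mass of solution: 116 L × 1000 mL/L × 1.11 g/mL = 128,800 g.
Available chlorine delivered: 128,800 g × 0.083 = 10,690 g as Cl₂.
Concentration rise: 10,690 g / 927,325 L = 11.52 mg/L = 11.52 ppm.
Final FC: 1.8 + 11.52 = 13.32 ppm.

13.32 ppm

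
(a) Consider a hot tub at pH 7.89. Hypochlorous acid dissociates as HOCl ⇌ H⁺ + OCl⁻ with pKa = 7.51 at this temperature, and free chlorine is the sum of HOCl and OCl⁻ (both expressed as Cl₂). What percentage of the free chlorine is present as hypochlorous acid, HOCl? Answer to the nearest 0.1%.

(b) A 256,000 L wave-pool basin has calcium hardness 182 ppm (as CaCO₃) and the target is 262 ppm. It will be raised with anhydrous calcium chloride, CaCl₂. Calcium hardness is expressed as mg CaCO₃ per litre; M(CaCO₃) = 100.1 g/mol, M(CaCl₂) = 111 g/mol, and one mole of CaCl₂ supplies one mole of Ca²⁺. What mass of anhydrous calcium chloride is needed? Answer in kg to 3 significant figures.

(a) [OCl⁻]/[HOCl] = 10^(pH − pKa) = 10^(7.89 − 7.51) = 10^0.38 = 2.399.
(a) Fraction as HOCl = 1 / (1 + 2.399) = 0.2942.

(b) Hardness to add: (262 − 182) = 80 mg/L as CaCO₃ × 256,000 L = 20,480 g as CaCO₃.
(b) Moles of Ca²⁺ (1 mol Ca²⁺ ≡ 1 mol CaCO₃): 20,480 / 100.1 g/mol = 204.6 mol.
(b) Mass of CaCl₂: 204.6 × 111 = 22,710 g.

(a) 29.4%; (b) 22.7 kg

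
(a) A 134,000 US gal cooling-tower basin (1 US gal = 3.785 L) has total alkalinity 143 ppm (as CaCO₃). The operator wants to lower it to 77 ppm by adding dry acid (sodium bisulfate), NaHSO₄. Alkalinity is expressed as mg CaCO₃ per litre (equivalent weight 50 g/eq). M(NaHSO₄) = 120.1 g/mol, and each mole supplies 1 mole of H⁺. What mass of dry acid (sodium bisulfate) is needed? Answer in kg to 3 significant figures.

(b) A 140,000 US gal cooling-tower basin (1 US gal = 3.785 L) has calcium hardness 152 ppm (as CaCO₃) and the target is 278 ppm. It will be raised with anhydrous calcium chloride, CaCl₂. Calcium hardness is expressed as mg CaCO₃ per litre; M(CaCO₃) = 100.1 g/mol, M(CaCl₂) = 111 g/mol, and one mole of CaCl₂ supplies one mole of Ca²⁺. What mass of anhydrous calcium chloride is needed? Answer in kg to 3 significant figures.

(a) 80.4 kg; (b) 74.0 kg

(a) Volume: 134,000 US gal × 3.785 L/gal = 507,190 L.
(a) Alkalinity to neutralize: (143 − 77) = 66 mg/L as CaCO₃ × 507,190 L = 33,470 g as CaCO₃.
(a) Equivalents of H⁺ required: 33,470 ÷ 50 g/eq = 669.5 eq = 669.5 mol NaHSO₄.
(a) Mass of NaHSO₄: 669.5 × 120.1 = 80,410 g.

(b) Volume: 140,000 US gal × 3.785 L/gal = 529,900 L.
(b) Hardness to add: (278 − 152) = 126 mg/L as CaCO₃ × 529,900 L = 66,770 g as CaCO₃.
(b) Moles of Ca²⁺ (1 mol Ca²⁺ ≡ 1 mol CaCO₃): 66,770 / 100.1 g/mol = 667 mol.
(b) Mass of CaCl₂: 667 × 111 = 74,040 g.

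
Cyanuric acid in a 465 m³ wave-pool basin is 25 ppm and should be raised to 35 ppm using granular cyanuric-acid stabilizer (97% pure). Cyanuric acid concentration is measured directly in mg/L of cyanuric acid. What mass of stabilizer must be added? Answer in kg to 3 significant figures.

Volume: 465 m³ = 465,000 L.
CYA to add: (35 − 25) = 10 mg/L × 465,000 L = 4650 g cyanuric acid.
At 97% purity: 4650 / 0.97 = 4794 g product.

4.79 kg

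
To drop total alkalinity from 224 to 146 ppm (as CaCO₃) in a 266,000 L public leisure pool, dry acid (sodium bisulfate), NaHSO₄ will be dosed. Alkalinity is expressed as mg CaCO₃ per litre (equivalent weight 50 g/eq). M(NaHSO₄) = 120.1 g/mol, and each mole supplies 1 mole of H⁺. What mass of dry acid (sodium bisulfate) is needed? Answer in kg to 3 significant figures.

Alkalinity to neutralize: (224 − 146) = 78 mg/L as CaCO₃ × 266,000 L = 20,750 g as CaCO₃.
Equivalents of H⁺ required: 20,750 ÷ 50 g/eq = 415 eq = 415 mol NaHSO₄.
Mass of NaHSO₄: 415 × 120.1 = 49,840 g.

49.8 kg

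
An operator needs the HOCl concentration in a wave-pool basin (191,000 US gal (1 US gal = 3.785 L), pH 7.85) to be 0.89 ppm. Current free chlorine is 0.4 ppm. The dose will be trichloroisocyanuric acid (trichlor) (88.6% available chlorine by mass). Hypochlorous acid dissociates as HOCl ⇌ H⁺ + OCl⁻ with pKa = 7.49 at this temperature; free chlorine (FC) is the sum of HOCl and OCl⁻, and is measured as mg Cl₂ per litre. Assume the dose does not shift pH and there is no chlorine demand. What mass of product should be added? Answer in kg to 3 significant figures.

2.06 kg

Volume: 191,000 US gal × 3.785 L/gal = 722,935 L.
[OCl⁻]/[HOCl] = 10^(pH − pKa) = 10^(7.85 − 7.49) = 2.291; fraction as HOCl = 1/(1 + 2.291) = 0.3039.
Free chlorine required for 0.89 ppm HOCl: 0.89 / 0.3039 = 2.929 ppm.
FC to add: 2.929 − 0.4 = 2.529 mg/L as Cl₂.
Cl₂ equivalent: 2.529 mg/L × 722,935 L = 1828 g.
Product at 88.6% available Cl: 1828 / 0.886 = 2063 g.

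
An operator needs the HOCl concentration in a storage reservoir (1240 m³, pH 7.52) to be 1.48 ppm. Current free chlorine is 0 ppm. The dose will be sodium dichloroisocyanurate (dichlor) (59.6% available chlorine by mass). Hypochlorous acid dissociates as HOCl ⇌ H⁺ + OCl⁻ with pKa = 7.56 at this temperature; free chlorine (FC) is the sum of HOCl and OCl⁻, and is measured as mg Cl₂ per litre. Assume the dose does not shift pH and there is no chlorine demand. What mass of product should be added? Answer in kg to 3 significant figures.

Volume: 1240 m³ = 1,240,000 L.
[OCl⁻]/[HOCl] = 10^(pH − pKa) = 10^(7.52 − 7.56) = 0.912; fraction as HOCl = 1/(1 + 0.912) = 0.523.
Free chlorine required for 1.48 ppm HOCl: 1.48 / 0.523 = 2.83 ppm.
FC to add: 2.83 − 0 = 2.83 mg/L as Cl₂.
Cl₂ equivalent: 2.83 mg/L × 1,240,000 L = 3509 g.
Product at 59.6% available Cl: 3509 / 0.596 = 5887 g.

5.89 kg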